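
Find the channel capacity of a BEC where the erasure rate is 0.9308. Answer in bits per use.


C = 1 - epsilon = 1 - 0.9308 = 0.0692

0.0692 bits


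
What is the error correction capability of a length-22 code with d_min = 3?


Correction capability = floor((d-1)/2) = floor((3-1)/2) = 1

1 errors


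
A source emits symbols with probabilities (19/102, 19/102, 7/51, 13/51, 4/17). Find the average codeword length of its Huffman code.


Huffman construction (repeatedly merge the two least-probable nodes; each merge adds 1 bit to every symbol beneath it): 7/51 + 19/102 = 11/34; 19/102 + 4/17 = 43/102; 13/51 + 11/34 = 59/102; 43/102 + 59/102 = 1. Resulting codeword lengths (in the order the probabilities were given): (3, 2, 3, 2, 2). L_avg = sum(p_i * l_i) = 19/102*3 + 19/102*2 + 7/51*3 + 13/51*2 + 4/17*2 = 79/34 = 2.3235

2.3235 bits


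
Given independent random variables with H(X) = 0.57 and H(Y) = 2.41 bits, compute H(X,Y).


For independent variables, H(X,Y) = H(X) + H(Y) = 0.57 + 2.41 = 2.98

2.98 bits


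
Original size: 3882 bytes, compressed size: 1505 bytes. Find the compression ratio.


Ratio = original / compressed = 3882 / 1505 = 2.5794

2.5794


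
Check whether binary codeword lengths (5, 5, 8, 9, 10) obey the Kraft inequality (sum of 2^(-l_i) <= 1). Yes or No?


Kraft sum = sum(2^(-l_i)) = 0.0693, need <= 1. Result: satisfied (a binary prefix-free code with these lengths exists)

Yes


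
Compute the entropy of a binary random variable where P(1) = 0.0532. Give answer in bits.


H = -p*log2(p) - (1-p)*log2(1-p). -0.0532*log2(0.0532) = 0.225165; -0.9468*log2(0.9468) = 0.074673. H = 0.225165 + 0.074673 = 0.2998

0.2998 bits


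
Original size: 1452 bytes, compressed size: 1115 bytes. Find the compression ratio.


Ratio = original / compressed = 1452 / 1115 = 1.3022

1.3022


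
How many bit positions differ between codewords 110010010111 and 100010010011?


Count differing positions: . ^ . . . . . . . ^ . . = 2 differences

2


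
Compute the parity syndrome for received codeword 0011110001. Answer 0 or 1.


Syndrome = XOR of all bits = 0 XOR 0 XOR 1 XOR 1 XOR 1 XOR 1 XOR 0 XOR 0 XOR 0 XOR 1 = 1

1


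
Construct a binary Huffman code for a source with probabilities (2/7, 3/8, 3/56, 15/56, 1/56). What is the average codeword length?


Huffman construction (repeatedly merge the two least-probable nodes; each merge adds 1 bit to every symbol beneath it): 1/56 + 3/56 = 1/14; 1/14 + 15/56 = 19/56; 2/7 + 19/56 = 5/8; 3/8 + 5/8 = 1. Resulting codeword lengths (in the order the probabilities were given): (2, 1, 4, 3, 4). L_avg = sum(p_i * l_i) = 2/7*2 + 3/8*1 + 3/56*4 + 15/56*3 + 1/56*4 = 57/28 = 2.0357

2.0357 bits


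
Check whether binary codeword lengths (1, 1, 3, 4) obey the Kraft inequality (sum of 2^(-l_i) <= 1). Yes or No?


Kraft sum = sum(2^(-l_i)) = 1.1875, need <= 1. Result: violated (a binary prefix-free code with these lengths cannot exist)

No


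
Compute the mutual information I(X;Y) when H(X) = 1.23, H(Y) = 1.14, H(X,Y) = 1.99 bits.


I(X;Y) = H(X) + H(Y) - H(X,Y) = 1.23 + 1.14 - 1.99 = 0.38

0.38 bits


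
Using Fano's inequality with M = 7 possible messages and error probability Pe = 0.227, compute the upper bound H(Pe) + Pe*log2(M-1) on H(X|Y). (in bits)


H(Pe) = -Pe*log2(Pe) - (1-Pe)*log2(1-Pe) = -0.227*log2(0.227) - 0.773*log2(0.773) = 0.485607 + 0.287138 = 0.7727. Pe*log2(M-1) = 0.227*log2(6) = 0.586786. Bound = H(Pe) + Pe*log2(M-1) = 0.485607 + 0.287138 + 0.586786 = 1.3595

1.3595 bits


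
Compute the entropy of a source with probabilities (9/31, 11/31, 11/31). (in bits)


H = -sum(p_i * log2(p_i)). Terms: -(9/31)*log2(9/31) = 0.518014; -(11/31)*log2(11/31) = 0.530400; -(11/31)*log2(11/31) = 0.530400. H = 0.518014 + 0.530400 + 0.530400 = 1.5788

1.5788 bits


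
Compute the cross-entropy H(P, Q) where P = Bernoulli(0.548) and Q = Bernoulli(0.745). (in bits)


H(P,Q) = -p*log2(q) - (1-p)*log2(1-q). -0.548*log2(0.745) = 0.232729; -0.452*log2(0.255) = 0.891087. H(P,Q) = 0.232729 + 0.891087 = 1.1238

1.1238 bits


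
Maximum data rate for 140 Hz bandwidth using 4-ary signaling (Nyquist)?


Rate = 2 * B * log2(M) = 2 * 140 * 2.0 = 560.0

560.0 bps


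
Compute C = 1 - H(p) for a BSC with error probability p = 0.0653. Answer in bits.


H(p) = -p*log2(p) - (1-p)*log2(1-p) = -0.0653*log2(0.0653) - 0.9347*log2(0.9347) = 0.257071 + 0.091063 = 0.3481. C = 1 - H(p) = 1 - 0.3481 = 0.6519

0.6519 bits


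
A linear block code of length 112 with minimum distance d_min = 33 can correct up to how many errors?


Correction capability = floor((d-1)/2) = floor((33-1)/2) = 16

16 errors


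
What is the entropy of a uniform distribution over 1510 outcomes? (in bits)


H = log2(n) = log2(1510) = 10.5603

10.5603 bits


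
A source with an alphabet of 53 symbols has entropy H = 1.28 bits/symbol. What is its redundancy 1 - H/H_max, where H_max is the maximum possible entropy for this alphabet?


H_max = log2(K) = log2(53) = 5.7279 bits/symbol. Redundancy = 1 - H/H_max = 1 - 1.28/5.7279 = 1 - 0.2235 = 0.7765

0.7765


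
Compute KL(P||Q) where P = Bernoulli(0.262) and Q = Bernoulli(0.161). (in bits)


KL = p*log2(p/q) + (1-p)*log2((1-p)/(1-q)) = 0.262*log2(0.262/0.161) + 0.738*log2(0.738/0.839) = 0.0475

0.0475 bits


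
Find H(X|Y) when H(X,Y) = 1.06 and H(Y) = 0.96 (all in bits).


H(X|Y) = H(X,Y) - H(Y) = 1.06 - 0.96 = 0.1

0.1 bits


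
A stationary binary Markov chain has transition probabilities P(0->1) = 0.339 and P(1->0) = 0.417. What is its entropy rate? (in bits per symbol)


Stationary distribution: pi_0 = p10/(p01+p10) = 0.5516, pi_1 = 0.4484. Entropy rate H' = pi_0*H(p01) + pi_1*H(p10) = 0.5516*0.9239 + 0.4484*0.98 = 0.949

0.949 bits/symbol


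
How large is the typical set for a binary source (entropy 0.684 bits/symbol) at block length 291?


log2|A_typical| = nH = 291 * 0.684 = 199.044, so |A_typical| ~ 2^199.044 = 8.284e+59

8.284e+59


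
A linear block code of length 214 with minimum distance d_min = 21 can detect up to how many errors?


Detection capability = d_min - 1 = 21 - 1 = 20

20 errors


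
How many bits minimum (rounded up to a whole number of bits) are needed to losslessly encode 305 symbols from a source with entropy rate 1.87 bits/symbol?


Minimum bits >= n * H = 305 * 1.87 = 570.35, rounded up to a whole number of bits = 571

571 bits


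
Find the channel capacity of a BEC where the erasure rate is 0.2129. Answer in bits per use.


C = 1 - epsilon = 1 - 0.2129 = 0.7871

0.7871 bits


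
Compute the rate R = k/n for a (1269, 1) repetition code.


Rate = k/n = 1/1269

1/1269


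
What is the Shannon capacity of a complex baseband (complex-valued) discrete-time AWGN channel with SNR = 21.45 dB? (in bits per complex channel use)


SNR_linear = 10^(21.45/10) = 139.6368; C = log2(1 + SNR_linear) = log2(1 + 139.6368) = 7.1358

7.1358 bits/channel use


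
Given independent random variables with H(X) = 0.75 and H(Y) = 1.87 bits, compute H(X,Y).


For independent variables, H(X,Y) = H(X) + H(Y) = 0.75 + 1.87 = 2.62

2.62 bits


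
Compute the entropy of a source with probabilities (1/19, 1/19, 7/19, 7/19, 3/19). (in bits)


H = -sum(p_i * log2(p_i)). Terms: -(1/19)*log2(1/19) = 0.223575; -(1/19)*log2(1/19) = 0.223575; -(7/19)*log2(7/19) = 0.530737; -(7/19)*log2(7/19) = 0.530737; -(3/19)*log2(3/19) = 0.420468. H = 0.223575 + 0.223575 + 0.530737 + 0.530737 + 0.420468 = 1.9291

1.9291 bits


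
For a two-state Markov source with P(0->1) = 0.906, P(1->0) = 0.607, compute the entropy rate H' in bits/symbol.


Stationary distribution: pi_0 = p10/(p01+p10) = 0.4012, pi_1 = 0.5988. Entropy rate H' = pi_0*H(p01) + pi_1*H(p10) = 0.4012*0.4497 + 0.5988*0.9667 = 0.7593

0.7593 bits/symbol


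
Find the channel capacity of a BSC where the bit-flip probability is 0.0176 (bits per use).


H(p) = -p*log2(p) - (1-p)*log2(1-p) = -0.0176*log2(0.0176) - 0.9824*log2(0.9824) = 0.102578 + 0.025167 = 0.1277. C = 1 - H(p) = 1 - 0.1277 = 0.8723

0.8723 bits


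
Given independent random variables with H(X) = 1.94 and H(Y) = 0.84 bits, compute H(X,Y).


For independent variables, H(X,Y) = H(X) + H(Y) = 1.94 + 0.84 = 2.78

2.78 bits


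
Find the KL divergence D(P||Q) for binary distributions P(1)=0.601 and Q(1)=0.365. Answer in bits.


KL = p*log2(p/q) + (1-p)*log2((1-p)/(1-q)) = 0.601*log2(0.601/0.365) + 0.399*log2(0.399/0.635) = 0.1649

0.1649 bits


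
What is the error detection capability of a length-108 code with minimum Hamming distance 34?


Detection capability = d_min - 1 = 34 - 1 = 33

33 errors


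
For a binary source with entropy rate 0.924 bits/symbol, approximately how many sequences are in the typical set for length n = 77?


log2|A_typical| = nH = 77 * 0.924 = 71.148, so |A_typical| ~ 2^71.148 = 2.616e+21

2.616e+21


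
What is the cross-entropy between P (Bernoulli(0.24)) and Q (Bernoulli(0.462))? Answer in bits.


H(P,Q) = -p*log2(q) - (1-p)*log2(1-q). -0.24*log2(0.462) = 0.267368; -0.76*log2(0.538) = 0.679685. H(P,Q) = 0.267368 + 0.679685 = 0.9471

0.9471 bits


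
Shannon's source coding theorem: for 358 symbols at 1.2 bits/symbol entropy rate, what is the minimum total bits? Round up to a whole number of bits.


Minimum bits >= n * H = 358 * 1.2 = 429.6, rounded up to a whole number of bits = 430

430 bits


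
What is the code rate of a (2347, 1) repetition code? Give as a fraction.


Rate = k/n = 1/2347

1/2347


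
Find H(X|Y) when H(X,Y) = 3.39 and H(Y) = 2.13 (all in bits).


H(X|Y) = H(X,Y) - H(Y) = 3.39 - 2.13 = 1.26

1.26 bits


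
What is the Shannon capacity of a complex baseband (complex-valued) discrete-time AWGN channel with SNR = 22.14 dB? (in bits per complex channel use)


SNR_linear = 10^(22.14/10) = 163.6817; C = log2(1 + SNR_linear) = log2(1 + 163.6817) = 7.3635

7.3635 bits/channel use


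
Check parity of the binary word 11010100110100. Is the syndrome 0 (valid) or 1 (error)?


Syndrome = XOR of all bits = 1 XOR 1 XOR 0 XOR 1 XOR 0 XOR 1 XOR 0 XOR 0 XOR 1 XOR 1 XOR 0 XOR 1 XOR 0 XOR 0 = 1

1


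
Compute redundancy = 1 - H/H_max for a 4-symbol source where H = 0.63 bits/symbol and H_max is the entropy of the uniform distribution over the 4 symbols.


H_max = log2(K) = log2(4) = 2.0 bits/symbol. Redundancy = 1 - H/H_max = 1 - 0.63/2.0 = 1 - 0.315 = 0.685

0.685


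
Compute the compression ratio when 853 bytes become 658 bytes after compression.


Ratio = original / compressed = 853 / 658 = 1.2964

1.2964


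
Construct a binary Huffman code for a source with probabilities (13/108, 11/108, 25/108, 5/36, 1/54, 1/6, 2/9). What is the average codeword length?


Huffman construction (repeatedly merge the two least-probable nodes; each merge adds 1 bit to every symbol beneath it): 1/54 + 11/108 = 13/108; 13/108 + 13/108 = 13/54; 5/36 + 1/6 = 11/36; 2/9 + 25/108 = 49/108; 13/54 + 11/36 = 59/108; 49/108 + 59/108 = 1. Resulting codeword lengths (in the order the probabilities were given): (3, 4, 2, 3, 4, 3, 2). L_avg = sum(p_i * l_i) = 13/108*3 + 11/108*4 + 25/108*2 + 5/36*3 + 1/54*4 + 1/6*3 + 2/9*2 = 8/3 = 2.6667

2.6667 bits


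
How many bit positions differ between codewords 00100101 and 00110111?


Count differing positions: . . . ^ . . ^ . = 2 differences

2


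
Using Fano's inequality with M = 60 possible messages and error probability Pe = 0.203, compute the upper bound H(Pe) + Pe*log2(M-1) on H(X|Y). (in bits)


H(Pe) = -Pe*log2(Pe) - (1-Pe)*log2(1-Pe) = -0.203*log2(0.203) - 0.797*log2(0.797) = 0.466991 + 0.260897 = 0.7279. Pe*log2(M-1) = 0.203*log2(59) = 1.194177. Bound = H(Pe) + Pe*log2(M-1) = 0.466991 + 0.260897 + 1.194177 = 1.9221

1.9221 bits


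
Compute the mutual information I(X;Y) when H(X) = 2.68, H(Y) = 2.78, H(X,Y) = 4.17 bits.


I(X;Y) = H(X) + H(Y) - H(X,Y) = 2.68 + 2.78 - 4.17 = 1.29

1.29 bits


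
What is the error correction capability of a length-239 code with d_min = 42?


Correction capability = floor((d-1)/2) = floor((42-1)/2) = 20

20 errors


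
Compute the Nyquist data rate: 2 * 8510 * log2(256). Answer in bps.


Rate = 2 * B * log2(M) = 2 * 8510 * 8.0 = 136160.0

136160.0 bps


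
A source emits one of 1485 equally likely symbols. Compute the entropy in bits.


H = log2(n) = log2(1485) = 10.5362

10.5362 bits


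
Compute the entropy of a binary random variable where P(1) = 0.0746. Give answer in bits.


H = -p*log2(p) - (1-p)*log2(1-p). -0.0746*log2(0.0746) = 0.279353; -0.9254*log2(0.9254) = 0.103507. H = 0.279353 + 0.103507 = 0.3829

0.3829 bits


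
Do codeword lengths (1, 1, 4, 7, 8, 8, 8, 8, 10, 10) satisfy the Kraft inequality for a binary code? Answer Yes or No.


Kraft sum = sum(2^(-l_i)) = 1.0879, need <= 1. Result: violated (a binary prefix-free code with these lengths cannot exist)

No


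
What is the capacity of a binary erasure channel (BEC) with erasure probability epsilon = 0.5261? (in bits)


C = 1 - epsilon = 1 - 0.5261 = 0.4739

0.4739 bits


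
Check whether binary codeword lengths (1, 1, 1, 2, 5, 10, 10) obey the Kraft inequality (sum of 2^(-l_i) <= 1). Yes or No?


Kraft sum = sum(2^(-l_i)) = 1.7832, need <= 1. Result: violated (a binary prefix-free code with these lengths cannot exist)

No


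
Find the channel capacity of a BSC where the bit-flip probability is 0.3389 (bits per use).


H(p) = -p*log2(p) - (1-p)*log2(1-p) = -0.3389*log2(0.3389) - 0.6611*log2(0.6611) = 0.529046 + 0.394716 = 0.9238. C = 1 - H(p) = 1 - 0.9238 = 0.0762

0.0762 bits


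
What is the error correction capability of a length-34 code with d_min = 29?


Correction capability = floor((d-1)/2) = floor((29-1)/2) = 14

14 errors


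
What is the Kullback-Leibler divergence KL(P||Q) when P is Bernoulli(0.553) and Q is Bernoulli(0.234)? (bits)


KL = p*log2(p/q) + (1-p)*log2((1-p)/(1-q)) = 0.553*log2(0.553/0.234) + 0.447*log2(0.447/0.766) = 0.3388

0.3388 bits


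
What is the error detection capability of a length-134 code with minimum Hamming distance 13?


Detection capability = d_min - 1 = 13 - 1 = 12

12 errors


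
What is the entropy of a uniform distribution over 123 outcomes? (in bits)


H = log2(n) = log2(123) = 6.9425

6.9425 bits


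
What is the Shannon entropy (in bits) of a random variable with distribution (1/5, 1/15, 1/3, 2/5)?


H = -sum(p_i * log2(p_i)). Terms: -(1/5)*log2(1/5) = 0.464386; -(1/15)*log2(1/15) = 0.260459; -(1/3)*log2(1/3) = 0.528321; -(2/5)*log2(2/5) = 0.528771. H = 0.464386 + 0.260459 + 0.528321 + 0.528771 = 1.7819

1.7819 bits


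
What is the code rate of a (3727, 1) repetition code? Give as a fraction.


Rate = k/n = 1/3727

1/3727


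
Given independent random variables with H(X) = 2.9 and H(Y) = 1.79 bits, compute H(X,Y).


For independent variables, H(X,Y) = H(X) + H(Y) = 2.9 + 1.79 = 4.69

4.69 bits


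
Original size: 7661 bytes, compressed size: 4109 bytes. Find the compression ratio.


Ratio = original / compressed = 7661 / 4109 = 1.8644

1.8644


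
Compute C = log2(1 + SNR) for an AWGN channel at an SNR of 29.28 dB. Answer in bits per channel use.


SNR_linear = 10^(29.28/10) = 847.2274; C = log2(1 + SNR_linear) = log2(1 + 847.2274) = 9.7283

9.7283 bits/channel use


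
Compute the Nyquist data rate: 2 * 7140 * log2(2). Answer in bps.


Rate = 2 * B * log2(M) = 2 * 7140 * 1.0 = 14280.0

14280.0 bps


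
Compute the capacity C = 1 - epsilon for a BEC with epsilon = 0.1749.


C = 1 - epsilon = 1 - 0.1749 = 0.8251

0.8251 bits


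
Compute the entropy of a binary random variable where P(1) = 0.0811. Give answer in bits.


H = -p*log2(p) - (1-p)*log2(1-p). -0.0811*log2(0.0811) = 0.293919; -0.9189*log2(0.9189) = 0.112124. H = 0.293919 + 0.112124 = 0.406

0.406 bits


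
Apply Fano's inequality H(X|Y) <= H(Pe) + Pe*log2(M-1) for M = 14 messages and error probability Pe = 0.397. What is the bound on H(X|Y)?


H(Pe) = -Pe*log2(Pe) - (1-Pe)*log2(1-Pe) = -0.397*log2(0.397) - 0.603*log2(0.603) = 0.529117 + 0.440051 = 0.9692. Pe*log2(M-1) = 0.397*log2(13) = 1.469075. Bound = H(Pe) + Pe*log2(M-1) = 0.529117 + 0.440051 + 1.469075 = 2.4382

2.4382 bits


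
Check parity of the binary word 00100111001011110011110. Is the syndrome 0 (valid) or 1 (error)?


Syndrome = XOR of all bits = 0 XOR 0 XOR 1 XOR 0 XOR 0 XOR 1 XOR 1 XOR 1 XOR 0 XOR 0 XOR 1 XOR 0 XOR 1 XOR 1 XOR 1 XOR 1 XOR 0 XOR 0 XOR 1 XOR 1 XOR 1 XOR 1 XOR 0 = 1

1


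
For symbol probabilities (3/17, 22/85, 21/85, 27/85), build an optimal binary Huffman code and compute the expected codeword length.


Huffman construction (repeatedly merge the two least-probable nodes; each merge adds 1 bit to every symbol beneath it): 3/17 + 21/85 = 36/85; 22/85 + 27/85 = 49/85; 36/85 + 49/85 = 1. Resulting codeword lengths (in the order the probabilities were given): (2, 2, 2, 2). L_avg = sum(p_i * l_i) = 3/17*2 + 22/85*2 + 21/85*2 + 27/85*2 = 2

2.0 bits


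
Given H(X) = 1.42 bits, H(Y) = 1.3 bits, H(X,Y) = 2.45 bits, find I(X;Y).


I(X;Y) = H(X) + H(Y) - H(X,Y) = 1.42 + 1.3 - 2.45 = 0.27

0.27 bits


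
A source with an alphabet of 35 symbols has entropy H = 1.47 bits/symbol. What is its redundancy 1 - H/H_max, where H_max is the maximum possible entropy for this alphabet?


H_max = log2(K) = log2(35) = 5.1293 bits/symbol. Redundancy = 1 - H/H_max = 1 - 1.47/5.1293 = 1 - 0.2866 = 0.7134

0.7134


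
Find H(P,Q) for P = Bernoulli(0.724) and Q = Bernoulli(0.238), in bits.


H(P,Q) = -p*log2(q) - (1-p)*log2(1-q). -0.724*log2(0.238) = 1.499380; -0.276*log2(0.762) = 0.108230. H(P,Q) = 1.499380 + 0.108230 = 1.6076

1.6076 bits


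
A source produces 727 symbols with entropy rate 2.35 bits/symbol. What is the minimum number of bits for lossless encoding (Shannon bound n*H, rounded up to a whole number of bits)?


Minimum bits >= n * H = 727 * 2.35 = 1708.45, rounded up to a whole number of bits = 1709

1709 bits


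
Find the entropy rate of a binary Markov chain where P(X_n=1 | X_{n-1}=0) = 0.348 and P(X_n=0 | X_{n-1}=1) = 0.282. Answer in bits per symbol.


Stationary distribution: pi_0 = p10/(p01+p10) = 0.4476, pi_1 = 0.5524. Entropy rate H' = pi_0*H(p01) + pi_1*H(p10) = 0.4476*0.9323 + 0.5524*0.8582 = 0.8913

0.8913 bits/symbol


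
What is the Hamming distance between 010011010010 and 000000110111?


Count differing positions: . ^ . . ^ ^ ^ . . ^ . ^ = 6 differences

6


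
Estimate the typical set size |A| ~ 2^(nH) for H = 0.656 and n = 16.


log2|A_typical| = nH = 16 * 0.656 = 10.496, so |A_typical| ~ 2^10.496 = 1.444e+03

1.444e+03


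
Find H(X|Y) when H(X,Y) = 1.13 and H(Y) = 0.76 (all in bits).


H(X|Y) = H(X,Y) - H(Y) = 1.13 - 0.76 = 0.37

0.37 bits


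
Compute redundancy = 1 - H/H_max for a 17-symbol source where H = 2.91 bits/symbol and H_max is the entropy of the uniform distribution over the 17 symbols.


H_max = log2(K) = log2(17) = 4.0875 bits/symbol. Redundancy = 1 - H/H_max = 1 - 2.91/4.0875 = 1 - 0.7119 = 0.2881

0.2881


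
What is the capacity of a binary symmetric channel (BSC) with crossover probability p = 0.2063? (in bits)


H(p) = -p*log2(p) - (1-p)*log2(1-p) = -0.2063*log2(0.2063) - 0.7937*log2(0.7937) = 0.469783 + 0.264567 = 0.7344. C = 1 - H(p) = 1 - 0.7344 = 0.2656

0.2656 bits


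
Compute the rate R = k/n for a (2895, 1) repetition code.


Rate = k/n = 1/2895

1/2895


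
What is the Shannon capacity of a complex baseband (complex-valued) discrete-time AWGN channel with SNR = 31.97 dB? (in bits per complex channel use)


SNR_linear = 10^(31.97/10) = 1573.9829; C = log2(1 + SNR_linear) = log2(1 + 1573.9829) = 10.6211

10.6211 bits/channel use


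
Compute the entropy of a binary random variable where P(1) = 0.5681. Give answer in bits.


H = -p*log2(p) - (1-p)*log2(1-p). -0.5681*log2(0.5681) = 0.463446; -0.4319*log2(0.4319) = 0.523131. H = 0.463446 + 0.523131 = 0.9866

0.9866 bits


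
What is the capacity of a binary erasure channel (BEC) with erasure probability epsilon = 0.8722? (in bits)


C = 1 - epsilon = 1 - 0.8722 = 0.1278

0.1278 bits


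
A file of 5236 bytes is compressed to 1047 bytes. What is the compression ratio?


Ratio = original / compressed = 5236 / 1047 = 5.001

5.001


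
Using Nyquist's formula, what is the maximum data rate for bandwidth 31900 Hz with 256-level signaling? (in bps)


Rate = 2 * B * log2(M) = 2 * 31900 * 8.0 = 510400.0

510400.0 bps


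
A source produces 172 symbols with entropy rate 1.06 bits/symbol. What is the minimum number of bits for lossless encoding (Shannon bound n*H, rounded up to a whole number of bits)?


Minimum bits >= n * H = 172 * 1.06 = 182.32, rounded up to a whole number of bits = 183

183 bits


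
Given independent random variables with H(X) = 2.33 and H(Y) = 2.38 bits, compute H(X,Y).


For independent variables, H(X,Y) = H(X) + H(Y) = 2.33 + 2.38 = 4.71

4.71 bits


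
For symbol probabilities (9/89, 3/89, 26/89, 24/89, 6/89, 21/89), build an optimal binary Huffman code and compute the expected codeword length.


Huffman construction (repeatedly merge the two least-probable nodes; each merge adds 1 bit to every symbol beneath it): 3/89 + 6/89 = 9/89; 9/89 + 9/89 = 18/89; 18/89 + 21/89 = 39/89; 24/89 + 26/89 = 50/89; 39/89 + 50/89 = 1. Resulting codeword lengths (in the order the probabilities were given): (3, 4, 2, 2, 4, 2). L_avg = sum(p_i * l_i) = 9/89*3 + 3/89*4 + 26/89*2 + 24/89*2 + 6/89*4 + 21/89*2 = 205/89 = 2.3034

2.3034 bits


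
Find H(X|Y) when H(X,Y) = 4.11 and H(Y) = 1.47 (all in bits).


H(X|Y) = H(X,Y) - H(Y) = 4.11 - 1.47 = 2.64

2.64 bits


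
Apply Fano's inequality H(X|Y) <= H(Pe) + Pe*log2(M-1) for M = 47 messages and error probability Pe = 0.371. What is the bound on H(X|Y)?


H(Pe) = -Pe*log2(Pe) - (1-Pe)*log2(1-Pe) = -0.371*log2(0.371) - 0.629*log2(0.629) = 0.530719 + 0.420718 = 0.9514. Pe*log2(M-1) = 0.371*log2(46) = 2.049241. Bound = H(Pe) + Pe*log2(M-1) = 0.530719 + 0.420718 + 2.049241 = 3.0007

3.0007 bits


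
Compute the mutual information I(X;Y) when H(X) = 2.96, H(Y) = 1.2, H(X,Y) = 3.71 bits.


I(X;Y) = H(X) + H(Y) - H(X,Y) = 2.96 + 1.2 - 3.71 = 0.45

0.45 bits


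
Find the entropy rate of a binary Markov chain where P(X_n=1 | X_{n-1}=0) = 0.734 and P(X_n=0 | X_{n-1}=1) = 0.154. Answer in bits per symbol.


Stationary distribution: pi_0 = p10/(p01+p10) = 0.1734, pi_1 = 0.8266. Entropy rate H' = pi_0*H(p01) + pi_1*H(p10) = 0.1734*0.8357 + 0.8266*0.6198 = 0.6572

0.6572 bits/symbol


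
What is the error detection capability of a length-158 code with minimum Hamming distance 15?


Detection capability = d_min - 1 = 15 - 1 = 14

14 errors


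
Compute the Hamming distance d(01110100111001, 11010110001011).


Count differing positions: ^ . ^ . . . ^ . ^ ^ . . ^ . = 6 differences

6


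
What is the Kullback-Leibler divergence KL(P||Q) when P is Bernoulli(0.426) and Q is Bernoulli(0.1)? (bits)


KL = p*log2(p/q) + (1-p)*log2((1-p)/(1-q)) = 0.426*log2(0.426/0.1) + 0.574*log2(0.574/0.9) = 0.5182

0.5182 bits


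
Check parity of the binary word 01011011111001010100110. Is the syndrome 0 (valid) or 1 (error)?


Syndrome = XOR of all bits = 0 XOR 1 XOR 0 XOR 1 XOR 1 XOR 0 XOR 1 XOR 1 XOR 1 XOR 1 XOR 1 XOR 0 XOR 0 XOR 1 XOR 0 XOR 1 XOR 0 XOR 1 XOR 0 XOR 0 XOR 1 XOR 1 XOR 0 = 1

1


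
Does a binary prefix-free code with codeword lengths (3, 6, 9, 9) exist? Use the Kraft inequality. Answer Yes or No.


Kraft sum = sum(2^(-l_i)) = 0.1445, need <= 1. Result: satisfied (a binary prefix-free code with these lengths exists)

Yes


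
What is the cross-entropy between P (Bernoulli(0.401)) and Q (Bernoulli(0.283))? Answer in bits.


H(P,Q) = -p*log2(q) - (1-p)*log2(1-q). -0.401*log2(0.283) = 0.730272; -0.599*log2(0.717) = 0.287493. H(P,Q) = 0.730272 + 0.287493 = 1.0178

1.0178 bits


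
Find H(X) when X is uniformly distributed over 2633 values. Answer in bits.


H = log2(n) = log2(2633) = 11.3625

11.3625 bits


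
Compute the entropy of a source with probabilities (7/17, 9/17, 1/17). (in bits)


H = -sum(p_i * log2(p_i)). Terms: -(7/17)*log2(7/17) = 0.527103; -(9/17)*log2(9/17) = 0.485755; -(1/17)*log2(1/17) = 0.240439. H = 0.527103 + 0.485755 + 0.240439 = 1.2533

1.2533 bits


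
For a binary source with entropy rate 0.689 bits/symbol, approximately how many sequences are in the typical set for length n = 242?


log2|A_typical| = nH = 242 * 0.689 = 166.738, so |A_typical| ~ 2^166.738 = 1.560e+50

1.560e+50


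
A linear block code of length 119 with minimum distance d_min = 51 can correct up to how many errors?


Correction capability = floor((d-1)/2) = floor((51-1)/2) = 25

25 errors


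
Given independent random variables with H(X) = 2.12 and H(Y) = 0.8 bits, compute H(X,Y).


For independent variables, H(X,Y) = H(X) + H(Y) = 2.12 + 0.8 = 2.92

2.92 bits


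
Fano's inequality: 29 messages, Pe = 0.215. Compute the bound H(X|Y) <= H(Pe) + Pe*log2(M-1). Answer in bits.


H(Pe) = -Pe*log2(Pe) - (1-Pe)*log2(1-Pe) = -0.215*log2(0.215) - 0.785*log2(0.785) = 0.476782 + 0.274150 = 0.7509. Pe*log2(M-1) = 0.215*log2(28) = 1.033581. Bound = H(Pe) + Pe*log2(M-1) = 0.476782 + 0.274150 + 1.033581 = 1.7845

1.7845 bits


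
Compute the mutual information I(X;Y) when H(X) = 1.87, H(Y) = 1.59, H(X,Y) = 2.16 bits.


I(X;Y) = H(X) + H(Y) - H(X,Y) = 1.87 + 1.59 - 2.16 = 1.3

1.3 bits


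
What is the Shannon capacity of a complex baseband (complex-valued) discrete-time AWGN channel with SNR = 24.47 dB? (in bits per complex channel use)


SNR_linear = 10^(24.47/10) = 279.8981; C = log2(1 + SNR_linear) = log2(1 + 279.8981) = 8.1339

8.1339 bits/channel use


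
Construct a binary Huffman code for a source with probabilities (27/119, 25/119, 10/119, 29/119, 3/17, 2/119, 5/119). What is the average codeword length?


Huffman construction (repeatedly merge the two least-probable nodes; each merge adds 1 bit to every symbol beneath it): 2/119 + 5/119 = 1/17; 1/17 + 10/119 = 1/7; 1/7 + 3/17 = 38/119; 25/119 + 27/119 = 52/119; 29/119 + 38/119 = 67/119; 52/119 + 67/119 = 1. Resulting codeword lengths (in the order the probabilities were given): (2, 2, 4, 2, 3, 5, 5). L_avg = sum(p_i * l_i) = 27/119*2 + 25/119*2 + 10/119*4 + 29/119*2 + 3/17*3 + 2/119*5 + 5/119*5 = 300/119 = 2.521

2.521 bits


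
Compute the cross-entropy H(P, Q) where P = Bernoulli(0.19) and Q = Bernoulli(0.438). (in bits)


H(P,Q) = -p*log2(q) - (1-p)*log2(1-q). -0.19*log2(0.438) = 0.226289; -0.81*log2(0.562) = 0.673400. H(P,Q) = 0.226289 + 0.673400 = 0.8997

0.8997 bits


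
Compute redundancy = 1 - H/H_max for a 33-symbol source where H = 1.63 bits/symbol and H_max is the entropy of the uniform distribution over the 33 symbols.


H_max = log2(K) = log2(33) = 5.0444 bits/symbol. Redundancy = 1 - H/H_max = 1 - 1.63/5.0444 = 1 - 0.3231 = 0.6769

0.6769


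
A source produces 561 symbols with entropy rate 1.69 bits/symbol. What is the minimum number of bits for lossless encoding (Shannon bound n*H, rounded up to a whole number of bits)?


Minimum bits >= n * H = 561 * 1.69 = 948.09, rounded up to a whole number of bits = 949

949 bits


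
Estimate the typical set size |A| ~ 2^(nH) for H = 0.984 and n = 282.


log2|A_typical| = nH = 282 * 0.984 = 277.488, so |A_typical| ~ 2^277.488 = 3.406e+83

3.406e+83


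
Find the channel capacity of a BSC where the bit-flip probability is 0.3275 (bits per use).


H(p) = -p*log2(p) - (1-p)*log2(1-p) = -0.3275*log2(0.3275) - 0.6725*log2(0.6725) = 0.527417 + 0.384935 = 0.9124. C = 1 - H(p) = 1 - 0.9124 = 0.0876

0.0876 bits


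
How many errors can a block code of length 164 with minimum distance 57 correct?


Correction capability = floor((d-1)/2) = floor((57-1)/2) = 28

28 errors


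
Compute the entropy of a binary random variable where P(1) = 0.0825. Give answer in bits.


H = -p*log2(p) - (1-p)*log2(1-p). -0.0825*log2(0.0825) = 0.296956; -0.9175*log2(0.9175) = 0.113972. H = 0.296956 + 0.113972 = 0.4109

0.4109 bits


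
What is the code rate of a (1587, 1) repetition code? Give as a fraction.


Rate = k/n = 1/1587

1/1587


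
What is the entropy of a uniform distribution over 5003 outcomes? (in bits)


H = log2(n) = log2(5003) = 12.2886

12.2886 bits


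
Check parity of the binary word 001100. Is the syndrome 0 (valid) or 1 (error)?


Syndrome = XOR of all bits = 0 XOR 0 XOR 1 XOR 1 XOR 0 XOR 0 = 0

0


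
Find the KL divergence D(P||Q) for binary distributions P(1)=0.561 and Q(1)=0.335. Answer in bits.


KL = p*log2(p/q) + (1-p)*log2((1-p)/(1-q)) = 0.561*log2(0.561/0.335) + 0.439*log2(0.439/0.665) = 0.1543

0.1543 bits


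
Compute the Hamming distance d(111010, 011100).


Count differing positions: ^ . . ^ ^ . = 3 differences

3


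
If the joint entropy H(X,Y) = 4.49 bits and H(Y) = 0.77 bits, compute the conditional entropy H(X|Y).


H(X|Y) = H(X,Y) - H(Y) = 4.49 - 0.77 = 3.72

3.72 bits


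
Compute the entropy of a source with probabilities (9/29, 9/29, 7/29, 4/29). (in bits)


H = -sum(p_i * log2(p_i)). Terms: -(9/29)*log2(9/29) = 0.523879; -(9/29)*log2(9/29) = 0.523879; -(7/29)*log2(7/29) = 0.494979; -(4/29)*log2(4/29) = 0.394204. H = 0.523879 + 0.523879 + 0.494979 + 0.394204 = 1.9369

1.9369 bits


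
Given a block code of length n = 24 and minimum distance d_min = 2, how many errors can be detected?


Detection capability = d_min - 1 = 2 - 1 = 1

1 errors


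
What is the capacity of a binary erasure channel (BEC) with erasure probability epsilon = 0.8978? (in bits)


C = 1 - epsilon = 1 - 0.8978 = 0.1022

0.1022 bits


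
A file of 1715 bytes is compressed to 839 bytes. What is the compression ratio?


Ratio = original / compressed = 1715 / 839 = 2.0441

2.0441


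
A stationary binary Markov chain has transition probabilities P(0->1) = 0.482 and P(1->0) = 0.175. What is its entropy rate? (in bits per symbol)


Stationary distribution: pi_0 = p10/(p01+p10) = 0.2664, pi_1 = 0.7336. Entropy rate H' = pi_0*H(p01) + pi_1*H(p10) = 0.2664*0.9991 + 0.7336*0.669 = 0.7569

0.7569 bits/symbol


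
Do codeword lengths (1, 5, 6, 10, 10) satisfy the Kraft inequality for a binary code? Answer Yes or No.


Kraft sum = sum(2^(-l_i)) = 0.5488, need <= 1. Result: satisfied (a binary prefix-free code with these lengths exists)

Yes


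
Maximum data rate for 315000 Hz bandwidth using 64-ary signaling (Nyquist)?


Rate = 2 * B * log2(M) = 2 * 315000 * 6.0 = 3780000.0

3780000.0 bps


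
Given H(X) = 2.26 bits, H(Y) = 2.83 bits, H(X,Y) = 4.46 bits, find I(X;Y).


I(X;Y) = H(X) + H(Y) - H(X,Y) = 2.26 + 2.83 - 4.46 = 0.63

0.63 bits


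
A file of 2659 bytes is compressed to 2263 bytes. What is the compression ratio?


Ratio = original / compressed = 2659 / 2263 = 1.175

1.175


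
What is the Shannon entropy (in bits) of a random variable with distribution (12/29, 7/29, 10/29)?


H = -sum(p_i * log2(p_i)). Terms: -(12/29)*log2(12/29) = 0.526766; -(7/29)*log2(7/29) = 0.494979; -(10/29)*log2(10/29) = 0.529673. H = 0.526766 + 0.494979 + 0.529673 = 1.5514

1.5514 bits


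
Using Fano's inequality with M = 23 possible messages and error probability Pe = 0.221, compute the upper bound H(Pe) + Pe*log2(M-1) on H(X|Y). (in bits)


H(Pe) = -Pe*log2(Pe) - (1-Pe)*log2(1-Pe) = -0.221*log2(0.221) - 0.779*log2(0.779) = 0.481312 + 0.280677 = 0.762. Pe*log2(M-1) = 0.221*log2(22) = 0.985534. Bound = H(Pe) + Pe*log2(M-1) = 0.481312 + 0.280677 + 0.985534 = 1.7475

1.7475 bits


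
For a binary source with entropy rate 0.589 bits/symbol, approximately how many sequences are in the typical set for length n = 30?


log2|A_typical| = nH = 30 * 0.589 = 17.67, so |A_typical| ~ 2^17.67 = 2.085e+05

2.085e+05


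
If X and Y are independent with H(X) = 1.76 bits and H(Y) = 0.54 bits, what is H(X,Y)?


For independent variables, H(X,Y) = H(X) + H(Y) = 1.76 + 0.54 = 2.3

2.3 bits


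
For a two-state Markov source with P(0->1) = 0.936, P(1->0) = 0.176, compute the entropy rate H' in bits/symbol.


Stationary distribution: pi_0 = p10/(p01+p10) = 0.1583, pi_1 = 0.8417. Entropy rate H' = pi_0*H(p01) + pi_1*H(p10) = 0.1583*0.3431 + 0.8417*0.6712 = 0.6193

0.6193 bits/symbol


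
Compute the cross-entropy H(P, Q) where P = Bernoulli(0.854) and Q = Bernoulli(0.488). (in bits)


H(P,Q) = -p*log2(q) - (1-p)*log2(1-q). -0.854*log2(0.488) = 0.883930; -0.146*log2(0.512) = 0.141005. H(P,Q) = 0.883930 + 0.141005 = 1.0249

1.0249 bits


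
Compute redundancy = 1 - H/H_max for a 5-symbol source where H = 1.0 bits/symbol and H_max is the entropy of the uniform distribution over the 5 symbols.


H_max = log2(K) = log2(5) = 2.3219 bits/symbol. Redundancy = 1 - H/H_max = 1 - 1.0/2.3219 = 1 - 0.4307 = 0.5693

0.5693


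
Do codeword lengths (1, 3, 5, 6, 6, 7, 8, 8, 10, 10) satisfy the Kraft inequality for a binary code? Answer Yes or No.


Kraft sum = sum(2^(-l_i)) = 0.7051, need <= 1. Result: satisfied (a binary prefix-free code with these lengths exists)

Yes


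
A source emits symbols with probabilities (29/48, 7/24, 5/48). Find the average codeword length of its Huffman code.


Huffman construction (repeatedly merge the two least-probable nodes; each merge adds 1 bit to every symbol beneath it): 5/48 + 7/24 = 19/48; 19/48 + 29/48 = 1. Resulting codeword lengths (in the order the probabilities were given): (1, 2, 2). L_avg = sum(p_i * l_i) = 29/48*1 + 7/24*2 + 5/48*2 = 67/48 = 1.3958

1.3958 bits


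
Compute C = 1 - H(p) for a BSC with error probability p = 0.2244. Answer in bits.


H(p) = -p*log2(p) - (1-p)*log2(1-p) = -0.2244*log2(0.2244) - 0.7756*log2(0.7756) = 0.483774 + 0.284347 = 0.7681. C = 1 - H(p) = 1 - 0.7681 = 0.2319

0.2319 bits


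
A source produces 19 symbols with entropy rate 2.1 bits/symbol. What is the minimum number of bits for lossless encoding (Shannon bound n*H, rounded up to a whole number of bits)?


Minimum bits >= n * H = 19 * 2.1 = 39.9, rounded up to a whole number of bits = 40

40 bits


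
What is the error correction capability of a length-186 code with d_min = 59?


Correction capability = floor((d-1)/2) = floor((59-1)/2) = 29

29 errors


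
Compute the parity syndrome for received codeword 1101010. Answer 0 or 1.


Syndrome = XOR of all bits = 1 XOR 1 XOR 0 XOR 1 XOR 0 XOR 1 XOR 0 = 0

0


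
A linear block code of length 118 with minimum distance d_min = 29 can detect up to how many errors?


Detection capability = d_min - 1 = 29 - 1 = 28

28 errors


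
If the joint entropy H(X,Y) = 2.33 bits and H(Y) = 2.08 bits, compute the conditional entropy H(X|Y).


H(X|Y) = H(X,Y) - H(Y) = 2.33 - 2.08 = 0.25

0.25 bits


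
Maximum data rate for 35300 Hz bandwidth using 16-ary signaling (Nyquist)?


Rate = 2 * B * log2(M) = 2 * 35300 * 4.0 = 282400.0

282400.0 bps


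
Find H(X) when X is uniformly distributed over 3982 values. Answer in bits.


H = log2(n) = log2(3982) = 11.9593

11.9593 bits


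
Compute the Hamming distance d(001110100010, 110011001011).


Count differing positions: ^ ^ ^ ^ . ^ ^ . ^ . . ^ = 8 differences

8


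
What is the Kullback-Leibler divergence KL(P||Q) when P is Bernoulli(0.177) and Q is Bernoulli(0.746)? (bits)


KL = p*log2(p/q) + (1-p)*log2((1-p)/(1-q)) = 0.177*log2(0.177/0.746) + 0.823*log2(0.823/0.254) = 1.0285

1.0285 bits


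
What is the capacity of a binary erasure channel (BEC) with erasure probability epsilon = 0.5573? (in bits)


C = 1 - epsilon = 1 - 0.5573 = 0.4427

0.4427 bits


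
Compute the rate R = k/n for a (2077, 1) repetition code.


Rate = k/n = 1/2077

1/2077


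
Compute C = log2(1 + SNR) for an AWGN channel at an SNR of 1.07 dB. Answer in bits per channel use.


SNR_linear = 10^(1.07/10) = 1.2794; C = log2(1 + SNR_linear) = log2(1 + 1.2794) = 1.1886

1.1886 bits/channel use


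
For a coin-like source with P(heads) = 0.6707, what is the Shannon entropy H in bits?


H = -p*log2(p) - (1-p)*log2(1-p). -0.6707*log2(0.6707) = 0.386498; -0.3293*log2(0.3293) = 0.527712. H = 0.386498 + 0.527712 = 0.9142

0.9142 bits


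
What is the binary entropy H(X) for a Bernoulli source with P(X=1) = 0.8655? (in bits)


H = -p*log2(p) - (1-p)*log2(1-p). -0.8655*log2(0.8655) = 0.180365; -0.1345*log2(0.1345) = 0.389286. H = 0.180365 + 0.389286 = 0.5697

0.5697 bits


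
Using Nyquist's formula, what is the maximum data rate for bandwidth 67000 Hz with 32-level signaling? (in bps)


Rate = 2 * B * log2(M) = 2 * 67000 * 5.0 = 670000.0

670000.0 bps


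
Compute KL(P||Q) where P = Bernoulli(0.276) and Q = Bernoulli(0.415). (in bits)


KL = p*log2(p/q) + (1-p)*log2((1-p)/(1-q)) = 0.276*log2(0.276/0.415) + 0.724*log2(0.724/0.585) = 0.0603

0.0603 bits


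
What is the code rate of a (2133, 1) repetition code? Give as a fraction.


Rate = k/n = 1/2133

1/2133


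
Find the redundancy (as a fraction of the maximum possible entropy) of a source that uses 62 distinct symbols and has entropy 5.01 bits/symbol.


H_max = log2(K) = log2(62) = 5.9542 bits/symbol. Redundancy = 1 - H/H_max = 1 - 5.01/5.9542 = 1 - 0.8414 = 0.1586

0.1586


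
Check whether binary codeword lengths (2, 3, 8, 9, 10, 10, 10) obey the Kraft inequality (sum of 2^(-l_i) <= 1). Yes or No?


Kraft sum = sum(2^(-l_i)) = 0.3838, need <= 1. Result: satisfied (a binary prefix-free code with these lengths exists)

Yes


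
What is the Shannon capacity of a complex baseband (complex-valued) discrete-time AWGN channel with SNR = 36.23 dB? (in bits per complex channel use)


SNR_linear = 10^(36.23/10) = 4197.5898; C = log2(1 + SNR_linear) = log2(1 + 4197.5898) = 12.0357

12.0357 bits/channel use


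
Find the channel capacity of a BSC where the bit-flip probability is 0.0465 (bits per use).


H(p) = -p*log2(p) - (1-p)*log2(1-p) = -0.0465*log2(0.0465) - 0.9535*log2(0.9535) = 0.205838 + 0.065501 = 0.2713. C = 1 - H(p) = 1 - 0.2713 = 0.7287

0.7287 bits


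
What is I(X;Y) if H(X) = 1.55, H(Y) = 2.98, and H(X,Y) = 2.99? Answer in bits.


I(X;Y) = H(X) + H(Y) - H(X,Y) = 1.55 + 2.98 - 2.99 = 1.54

1.54 bits


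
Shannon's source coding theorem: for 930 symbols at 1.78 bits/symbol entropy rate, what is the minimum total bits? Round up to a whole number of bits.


Minimum bits >= n * H = 930 * 1.78 = 1655.4, rounded up to a whole number of bits = 1656

1656 bits


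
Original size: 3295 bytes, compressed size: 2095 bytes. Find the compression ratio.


Ratio = original / compressed = 3295 / 2095 = 1.5728

1.5728


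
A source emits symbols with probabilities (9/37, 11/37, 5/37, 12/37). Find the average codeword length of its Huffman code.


Huffman construction (repeatedly merge the two least-probable nodes; each merge adds 1 bit to every symbol beneath it): 5/37 + 9/37 = 14/37; 11/37 + 12/37 = 23/37; 14/37 + 23/37 = 1. Resulting codeword lengths (in the order the probabilities were given): (2, 2, 2, 2). L_avg = sum(p_i * l_i) = 9/37*2 + 11/37*2 + 5/37*2 + 12/37*2 = 2

2.0 bits


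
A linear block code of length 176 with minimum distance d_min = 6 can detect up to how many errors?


Detection capability = d_min - 1 = 6 - 1 = 5

5 errors


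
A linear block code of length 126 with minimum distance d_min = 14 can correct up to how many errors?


Correction capability = floor((d-1)/2) = floor((14-1)/2) = 6

6 errors


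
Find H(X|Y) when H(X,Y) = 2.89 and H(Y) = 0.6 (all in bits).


H(X|Y) = H(X,Y) - H(Y) = 2.89 - 0.6 = 2.29

2.29 bits


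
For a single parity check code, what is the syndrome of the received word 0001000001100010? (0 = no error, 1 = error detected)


Syndrome = XOR of all bits = 0 XOR 0 XOR 0 XOR 1 XOR 0 XOR 0 XOR 0 XOR 0 XOR 0 XOR 1 XOR 1 XOR 0 XOR 0 XOR 0 XOR 1 XOR 0 = 0

0
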